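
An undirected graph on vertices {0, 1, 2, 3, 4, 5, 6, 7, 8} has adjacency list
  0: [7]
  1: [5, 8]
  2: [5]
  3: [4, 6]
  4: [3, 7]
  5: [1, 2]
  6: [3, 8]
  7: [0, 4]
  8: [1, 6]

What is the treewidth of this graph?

A width-1 tree decomposition is:
Bags: B1 = {2, 5}  B2 = {1, 5}  B3 = {1, 8}  B4 = {6, 8}  B5 = {3, 6}  B6 = {3, 4}  B7 = {4, 7}  B8 = {0, 7}
Tree: B1–B2, B2–B3, B3–B4, B4–B5, B5–B6, B6–B7, B7–B8
Each bag holds 2 vertices, so the decomposition has width 1, which upper-bounds the treewidth. G has an edge, so its treewidth is at least 1. Hence tw(G) = 1 exactly.

1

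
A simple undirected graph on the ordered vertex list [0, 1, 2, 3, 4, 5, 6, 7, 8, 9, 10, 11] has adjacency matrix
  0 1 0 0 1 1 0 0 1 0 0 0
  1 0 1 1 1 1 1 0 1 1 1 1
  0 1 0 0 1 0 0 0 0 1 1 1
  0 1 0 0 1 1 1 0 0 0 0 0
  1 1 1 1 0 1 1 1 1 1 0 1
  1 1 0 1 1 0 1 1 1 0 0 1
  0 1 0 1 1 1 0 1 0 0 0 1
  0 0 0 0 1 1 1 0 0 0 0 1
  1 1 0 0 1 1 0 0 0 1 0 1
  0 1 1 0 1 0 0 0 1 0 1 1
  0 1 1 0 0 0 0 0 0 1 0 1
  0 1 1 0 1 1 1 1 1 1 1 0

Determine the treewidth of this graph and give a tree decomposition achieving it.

Treewidth 4.
One such decomposition:
Bags: B1 = {1, 4, 5, 6, 11}  B2 = {1, 3, 4, 5, 6}  B3 = {1, 4, 5, 8, 11}  B4 = {1, 4, 8, 9, 11}  B5 = {4, 5, 6, 7, 11}  B6 = {0, 1, 4, 5, 8}  B7 = {1, 2, 4, 9, 11}  B8 = {1, 2, 9, 10, 11}
Tree: B1–B2, B1–B3, B3–B4, B1–B5, B3–B6, B4–B7, B7–B8

The largest bag has 5 vertices, giving width 4; this decomposition certifies tw(G) ≤ 4. Conversely, {1, 2, 9, 10, 11} is a clique of size 5, and the vertices of any clique must share a bag in every tree decomposition; so some bag has ≥ 5 vertices and tw(G) ≥ 4. Therefore the treewidth is 4.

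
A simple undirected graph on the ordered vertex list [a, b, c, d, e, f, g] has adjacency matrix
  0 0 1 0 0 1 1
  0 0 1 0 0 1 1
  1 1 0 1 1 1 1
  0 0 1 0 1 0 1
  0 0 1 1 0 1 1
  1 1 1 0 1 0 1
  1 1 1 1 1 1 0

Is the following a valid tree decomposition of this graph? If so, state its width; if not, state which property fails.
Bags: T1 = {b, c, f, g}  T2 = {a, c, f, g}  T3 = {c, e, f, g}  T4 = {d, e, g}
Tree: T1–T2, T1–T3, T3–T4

A tree decomposition must satisfy three properties: every vertex lies in some bag; for every edge, both endpoints lie together in some bag; and for every vertex, the bags containing it form a connected subtree. Here edge (c,d) lies in no bag, so the decomposition is invalid.

No — edge (c,d) lies in no bag.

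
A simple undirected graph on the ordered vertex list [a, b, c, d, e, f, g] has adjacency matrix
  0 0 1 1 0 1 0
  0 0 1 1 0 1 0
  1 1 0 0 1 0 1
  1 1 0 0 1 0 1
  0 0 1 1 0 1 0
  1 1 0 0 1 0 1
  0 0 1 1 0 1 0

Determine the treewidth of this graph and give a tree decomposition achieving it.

Treewidth 3.
One such decomposition:
Bags: B1 = {c, d, f, g}  B2 = {b, c, d, f}  B3 = {a, c, d, f}  B4 = {c, d, e, f}
Tree: B1–B2, B2–B3, B3–B4

Each bag holds 4 vertices, so the decomposition has width 3, which upper-bounds the treewidth. For the lower bound: the 4 vertex sets {f,g}, {b,d}, {c}, {a} are disjoint, each induces a connected subgraph, and every pair is joined by at least one edge of G. Contracting each set to a single vertex therefore yields K_{4} as a minor, and since treewidth is minor-monotone, tw(G) ≥ tw(K_{4}) = 3. Combining the bounds, tw(G) = 3.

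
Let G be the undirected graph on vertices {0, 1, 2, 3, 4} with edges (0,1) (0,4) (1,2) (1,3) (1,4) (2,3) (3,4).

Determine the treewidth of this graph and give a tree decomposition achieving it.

Every bag has size at most 3, so the width is 3 − 1 = 2 and tw(G) ≤ 2. For the lower bound, the 3 vertices {0, 1, 4} are pairwise adjacent, and any tree decomposition puts a clique entirely inside one bag — forcing width ≥ 2. Combining the bounds, tw(G) = 2.

Treewidth 2.
Bags: B1 = {1, 2, 3}  B2 = {1, 3, 4}  B3 = {0, 1, 4}
Tree: B1–B2, B2–B3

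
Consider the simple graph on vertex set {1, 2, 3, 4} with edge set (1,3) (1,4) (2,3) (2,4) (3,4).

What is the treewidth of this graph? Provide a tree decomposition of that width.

Every bag has size at most 3, so the width is 3 − 1 = 2 and tw(G) ≤ 2. Conversely, {1, 3, 4} is a clique of size 3, and the vertices of any clique must share a bag in every tree decomposition; so some bag has ≥ 3 vertices and tw(G) ≥ 2. Combining the bounds, tw(G) = 2.

Treewidth 2.
One optimal decomposition is:
Bags: B1 = {2, 3, 4}  B2 = {1, 3, 4}
Tree: B1–B2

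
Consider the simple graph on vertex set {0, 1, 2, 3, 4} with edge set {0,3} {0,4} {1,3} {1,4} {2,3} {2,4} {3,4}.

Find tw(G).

2

A width-2 tree decomposition is:
Bags: B1 = {2, 3, 4}  B2 = {0, 3, 4}  B3 = {1, 3, 4}
Tree: B1–B2, B2–B3
Each bag holds 3 vertices, so the decomposition has width 2, which upper-bounds the treewidth. On the other hand G contains the 3-clique {0, 3, 4}. A clique must lie in a single bag of any decomposition, so no decomposition can have width below 2. Therefore the treewidth is 2.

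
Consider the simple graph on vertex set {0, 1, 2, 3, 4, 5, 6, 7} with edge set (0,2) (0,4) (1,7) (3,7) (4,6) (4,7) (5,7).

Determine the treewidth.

1

A width-1 tree decomposition is:
Bags: B1 = {4, 7}  B2 = {4, 6}  B3 = {5, 7}  B4 = {0, 4}  B5 = {3, 7}  B6 = {0, 2}  B7 = {1, 7}
Tree: B1–B2, B1–B3, B1–B4, B1–B5, B4–B6, B5–B7
Every bag has size at most 2, so the width is 2 − 1 = 1 and tw(G) ≤ 1. Any graph with an edge has treewidth ≥ 1, and G has the edge 4–7. Therefore the treewidth is 1.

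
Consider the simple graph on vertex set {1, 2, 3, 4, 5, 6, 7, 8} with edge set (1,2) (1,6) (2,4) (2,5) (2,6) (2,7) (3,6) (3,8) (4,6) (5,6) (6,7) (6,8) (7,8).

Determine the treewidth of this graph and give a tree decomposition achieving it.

Treewidth 2.
One such decomposition:
Bags: B1 = {2, 6, 7}  B2 = {2, 4, 6}  B3 = {6, 7, 8}  B4 = {2, 5, 6}  B5 = {3, 6, 8}  B6 = {1, 2, 6}
Tree: B1–B2, B1–B3, B2–B4, B3–B5, B2–B6

Every bag has size at most 3, so the width is 3 − 1 = 2 and tw(G) ≤ 2. On the other hand G contains the 3-clique {3, 6, 8}. A clique must lie in a single bag of any decomposition, so no decomposition can have width below 2. Therefore the treewidth is 2.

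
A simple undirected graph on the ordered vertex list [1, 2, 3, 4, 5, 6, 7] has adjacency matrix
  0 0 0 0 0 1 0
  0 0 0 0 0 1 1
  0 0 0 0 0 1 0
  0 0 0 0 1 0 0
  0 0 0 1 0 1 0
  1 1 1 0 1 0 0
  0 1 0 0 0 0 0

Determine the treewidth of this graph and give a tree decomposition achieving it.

Treewidth 1.
Bags: B1 = {1, 6}  B2 = {2, 6}  B3 = {3, 6}  B4 = {2, 7}  B5 = {5, 6}  B6 = {4, 5}
Tree: B1–B2, B2–B3, B2–B4, B2–B5, B5–B6

The largest bag has 2 vertices, giving width 1; this decomposition certifies tw(G) ≤ 1. Any graph with an edge has treewidth ≥ 1, and G has the edge 6–1. Hence tw(G) = 1 exactly.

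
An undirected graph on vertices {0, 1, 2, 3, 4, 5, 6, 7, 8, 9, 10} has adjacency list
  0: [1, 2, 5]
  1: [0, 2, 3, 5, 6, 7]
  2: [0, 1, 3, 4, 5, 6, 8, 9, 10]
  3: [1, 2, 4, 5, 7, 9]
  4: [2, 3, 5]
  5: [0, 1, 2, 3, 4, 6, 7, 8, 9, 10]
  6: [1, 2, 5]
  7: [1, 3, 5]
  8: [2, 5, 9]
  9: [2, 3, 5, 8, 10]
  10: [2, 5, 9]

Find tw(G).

3

A width-3 tree decomposition is:
Bags: B1 = {1, 3, 5, 7}  B2 = {1, 2, 3, 5}  B3 = {2, 3, 5, 9}  B4 = {0, 1, 2, 5}  B5 = {2, 5, 8, 9}  B6 = {2, 3, 4, 5}  B7 = {2, 5, 9, 10}  B8 = {1, 2, 5, 6}
Tree: B1–B2, B2–B3, B2–B4, B3–B5, B3–B6, B3–B7, B2–B8
The largest bag has 4 vertices, giving width 3; this decomposition certifies tw(G) ≤ 3. Conversely, {0, 1, 2, 5} is a clique of size 4, and the vertices of any clique must share a bag in every tree decomposition; so some bag has ≥ 4 vertices and tw(G) ≥ 3. The upper and lower bounds meet at 3, so that is the treewidth.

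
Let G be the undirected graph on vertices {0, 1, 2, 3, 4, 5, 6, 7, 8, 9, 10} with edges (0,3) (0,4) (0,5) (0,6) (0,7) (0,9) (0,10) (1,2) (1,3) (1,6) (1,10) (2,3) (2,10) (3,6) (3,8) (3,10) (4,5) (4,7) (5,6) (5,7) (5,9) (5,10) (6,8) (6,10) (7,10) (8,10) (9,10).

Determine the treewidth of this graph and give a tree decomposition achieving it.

The largest bag has 4 vertices, giving width 3; this decomposition certifies tw(G) ≤ 3. Conversely, {0, 3, 6, 10} is a clique of size 4, and the vertices of any clique must share a bag in every tree decomposition; so some bag has ≥ 4 vertices and tw(G) ≥ 3. The upper and lower bounds meet at 3, so that is the treewidth.

Treewidth 3.
One optimal decomposition is:
Bags: B1 = {0, 5, 7, 10}  B2 = {0, 4, 5, 7}  B3 = {0, 5, 6, 10}  B4 = {0, 3, 6, 10}  B5 = {1, 3, 6, 10}  B6 = {1, 2, 3, 10}  B7 = {0, 5, 9, 10}  B8 = {3, 6, 8, 10}
Tree: B1–B2, B1–B3, B3–B4, B4–B5, B5–B6, B1–B7, B4–B8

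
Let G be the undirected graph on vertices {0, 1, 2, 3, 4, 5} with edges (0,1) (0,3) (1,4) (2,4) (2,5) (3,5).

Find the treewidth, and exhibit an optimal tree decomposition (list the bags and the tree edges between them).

Every bag has size at most 3, so the width is 3 − 1 = 2 and tw(G) ≤ 2. For the lower bound, G contains the cycle 5–3–0–1–4–2–5, so G is not a forest; only forests have treewidth ≤ 1, hence tw(G) ≥ 2. The upper and lower bounds meet at 2, so that is the treewidth.

Treewidth 2.
One optimal decomposition is:
Bags: B1 = {0, 3, 5}  B2 = {0, 1, 5}  B3 = {1, 4, 5}  B4 = {2, 4, 5}
Tree: B1–B2, B2–B3, B3–B4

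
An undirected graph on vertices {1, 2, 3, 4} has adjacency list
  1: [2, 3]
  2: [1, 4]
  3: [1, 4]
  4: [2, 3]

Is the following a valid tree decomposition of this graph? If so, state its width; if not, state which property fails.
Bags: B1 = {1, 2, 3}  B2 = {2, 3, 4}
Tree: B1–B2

Vertex coverage: the bags together contain {1, 2, 3, 4}, the full vertex set. Edge coverage: each edge of G has both endpoints in at least one bag. Running intersection: for every vertex, the bags containing it form a connected subtree. All three properties hold, so this is a valid tree decomposition of width max|bag| − 1 = 2, and hence tw(G) ≤ 2.

Yes; width 2.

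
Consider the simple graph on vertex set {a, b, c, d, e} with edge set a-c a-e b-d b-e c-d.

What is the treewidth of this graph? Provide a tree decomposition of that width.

Each bag holds 3 vertices, so the decomposition has width 2, which upper-bounds the treewidth. Since e–a–c–d–b–e is a cycle in G, G is not acyclic. Forests are exactly the graphs of treewidth ≤ 1, so tw(G) ≥ 2. Therefore the treewidth is 2.

Treewidth 2.
One optimal decomposition is:
Bags: B1 = {a, c, e}  B2 = {c, d, e}  B3 = {b, d, e}
Tree: B1–B2, B2–B3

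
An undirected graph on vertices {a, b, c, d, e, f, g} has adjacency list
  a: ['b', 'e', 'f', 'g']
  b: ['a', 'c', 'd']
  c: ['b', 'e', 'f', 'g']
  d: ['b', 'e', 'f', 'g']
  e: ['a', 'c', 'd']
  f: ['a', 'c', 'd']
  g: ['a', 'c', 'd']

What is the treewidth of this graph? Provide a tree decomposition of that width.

The largest bag has 4 vertices, giving width 3; this decomposition certifies tw(G) ≤ 3. For the lower bound: the 4 vertex sets {a,g}, {c,f}, {d}, {e} are disjoint, each induces a connected subgraph, and every pair is joined by at least one edge of G. Contracting each set to a single vertex therefore yields K_{4} as a minor, and since treewidth is minor-monotone, tw(G) ≥ tw(K_{4}) = 3. The upper and lower bounds meet at 3, so that is the treewidth.

Treewidth 3.
One such decomposition:
Bags: B1 = {a, c, d, g}  B2 = {a, c, d, f}  B3 = {a, c, d, e}  B4 = {a, b, c, d}
Tree: B1–B2, B2–B3, B3–B4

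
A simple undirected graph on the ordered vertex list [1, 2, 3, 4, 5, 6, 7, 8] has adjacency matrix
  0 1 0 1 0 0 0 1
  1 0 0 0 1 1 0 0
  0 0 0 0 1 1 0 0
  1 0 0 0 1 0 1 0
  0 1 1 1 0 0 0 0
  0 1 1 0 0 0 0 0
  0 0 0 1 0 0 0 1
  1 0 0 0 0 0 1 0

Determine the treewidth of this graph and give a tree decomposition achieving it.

The largest bag has 3 vertices, giving width 2; this decomposition certifies tw(G) ≤ 2. The edges 6–3–5–2–6 form a cycle, so G is not a tree and its treewidth is at least 2. Therefore the treewidth is 2.

Treewidth 2.
One such decomposition:
Bags: B1 = {2, 3, 6}  B2 = {2, 3, 5}  B3 = {1, 2, 5}  B4 = {1, 4, 5}  B5 = {1, 4, 8}  B6 = {4, 7, 8}
Tree: B1–B2, B2–B3, B3–B4, B4–B5, B5–B6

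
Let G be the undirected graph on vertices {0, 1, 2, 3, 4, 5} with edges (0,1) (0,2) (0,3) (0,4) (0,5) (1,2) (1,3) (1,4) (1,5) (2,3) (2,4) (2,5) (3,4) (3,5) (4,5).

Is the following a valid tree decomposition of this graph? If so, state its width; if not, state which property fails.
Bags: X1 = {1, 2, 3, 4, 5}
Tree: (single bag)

No — vertex 0 appears in no bag.

A tree decomposition must satisfy three properties: every vertex lies in some bag; for every edge, both endpoints lie together in some bag; and for every vertex, the bags containing it form a connected subtree. Here vertex 0 appears in no bag, so the decomposition is invalid.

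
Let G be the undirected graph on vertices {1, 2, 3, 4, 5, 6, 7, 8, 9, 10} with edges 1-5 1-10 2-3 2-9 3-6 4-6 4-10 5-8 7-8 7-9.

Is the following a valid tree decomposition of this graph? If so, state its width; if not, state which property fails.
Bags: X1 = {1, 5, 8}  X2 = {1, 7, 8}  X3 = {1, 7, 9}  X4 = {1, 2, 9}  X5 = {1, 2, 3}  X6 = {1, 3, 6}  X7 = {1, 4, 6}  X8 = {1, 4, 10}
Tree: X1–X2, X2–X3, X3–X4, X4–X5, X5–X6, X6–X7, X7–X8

Every vertex of G appears in some bag (union = {1, 2, 3, 4, 5, 6, 7, 8, 9, 10}); every edge is covered by a bag; and for each vertex v the set of bags containing v is connected in the bag tree. The decomposition is therefore valid. The largest bag has 3 vertices, so the width is 2.

Yes; width 2.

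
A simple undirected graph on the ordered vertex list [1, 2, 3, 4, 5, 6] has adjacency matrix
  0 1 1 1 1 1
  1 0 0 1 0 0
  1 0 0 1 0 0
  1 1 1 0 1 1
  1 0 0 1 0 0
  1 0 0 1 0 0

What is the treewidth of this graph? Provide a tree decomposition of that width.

Treewidth 2.
One optimal decomposition is:
Bags: B1 = {1, 4, 6}  B2 = {1, 2, 4}  B3 = {1, 4, 5}  B4 = {1, 3, 4}
Tree: B1–B2, B1–B3, B1–B4

Every bag has size at most 3, so the width is 3 − 1 = 2 and tw(G) ≤ 2. Conversely, {1, 2, 4} is a clique of size 3, and the vertices of any clique must share a bag in every tree decomposition; so some bag has ≥ 3 vertices and tw(G) ≥ 2. Therefore the treewidth is 2.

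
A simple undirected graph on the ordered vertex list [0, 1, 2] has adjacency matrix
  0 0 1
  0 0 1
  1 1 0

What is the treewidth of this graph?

1

A width-1 tree decomposition is:
Bags: B1 = {1, 2}  B2 = {0, 2}
Tree: B1–B2
Each bag holds 2 vertices, so the decomposition has width 1, which upper-bounds the treewidth. G has an edge, so its treewidth is at least 1. Hence tw(G) = 1 exactly.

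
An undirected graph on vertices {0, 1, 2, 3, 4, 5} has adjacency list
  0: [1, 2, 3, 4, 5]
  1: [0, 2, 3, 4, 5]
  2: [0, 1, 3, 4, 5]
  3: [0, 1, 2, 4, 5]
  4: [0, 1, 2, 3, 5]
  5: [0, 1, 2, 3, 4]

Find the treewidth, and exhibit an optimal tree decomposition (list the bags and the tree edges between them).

A single bag containing all 6 vertices is trivially a valid decomposition of width 5. For the lower bound, the 6 vertices {0, 1, 2, 3, 4, 5} are pairwise adjacent, and any tree decomposition puts a clique entirely inside one bag — forcing width ≥ 5. Combining the bounds, tw(G) = 5.

Treewidth 5.
One optimal decomposition is:
Bags: B1 = {0, 1, 2, 3, 4, 5}
Tree: (single bag)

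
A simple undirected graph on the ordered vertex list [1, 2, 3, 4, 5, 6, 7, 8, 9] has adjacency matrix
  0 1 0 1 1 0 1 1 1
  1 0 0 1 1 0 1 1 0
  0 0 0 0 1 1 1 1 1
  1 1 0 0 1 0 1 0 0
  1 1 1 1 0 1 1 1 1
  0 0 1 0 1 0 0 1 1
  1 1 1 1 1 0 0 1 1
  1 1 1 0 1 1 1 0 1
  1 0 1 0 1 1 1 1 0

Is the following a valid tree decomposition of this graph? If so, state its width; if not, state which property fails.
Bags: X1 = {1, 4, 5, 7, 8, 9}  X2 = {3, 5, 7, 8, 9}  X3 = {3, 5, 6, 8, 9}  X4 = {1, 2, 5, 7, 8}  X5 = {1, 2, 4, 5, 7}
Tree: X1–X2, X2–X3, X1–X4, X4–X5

A tree decomposition must satisfy three properties: every vertex lies in some bag; for every edge, both endpoints lie together in some bag; and for every vertex, the bags containing it form a connected subtree. Here bags containing vertex 4 are not connected in the tree, so the decomposition is invalid.

No — bags containing vertex 4 are not connected in the tree.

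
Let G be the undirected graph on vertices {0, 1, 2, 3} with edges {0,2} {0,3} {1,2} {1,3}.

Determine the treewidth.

2

A width-2 tree decomposition is:
Bags: B1 = {0, 1, 2}  B2 = {0, 1, 3}
Tree: B1–B2
Each bag holds 3 vertices, so the decomposition has width 2, which upper-bounds the treewidth. Since 0–2–1–3–0 is a cycle in G, G is not acyclic. Forests are exactly the graphs of treewidth ≤ 1, so tw(G) ≥ 2. Combining the bounds, tw(G) = 2.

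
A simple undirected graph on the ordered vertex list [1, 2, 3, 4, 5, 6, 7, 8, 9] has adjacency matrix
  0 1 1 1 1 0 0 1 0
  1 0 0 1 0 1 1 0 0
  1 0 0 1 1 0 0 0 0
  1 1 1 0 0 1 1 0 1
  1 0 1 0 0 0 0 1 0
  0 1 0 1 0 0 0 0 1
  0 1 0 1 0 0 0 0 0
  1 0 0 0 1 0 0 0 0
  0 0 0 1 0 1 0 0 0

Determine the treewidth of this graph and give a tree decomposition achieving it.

Treewidth 2.
One optimal decomposition is:
Bags: B1 = {1, 3, 4}  B2 = {1, 2, 4}  B3 = {1, 3, 5}  B4 = {1, 5, 8}  B5 = {2, 4, 6}  B6 = {4, 6, 9}  B7 = {2, 4, 7}
Tree: B1–B2, B1–B3, B3–B4, B2–B5, B5–B6, B2–B7

The largest bag has 3 vertices, giving width 2; this decomposition certifies tw(G) ≤ 2. On the other hand G contains the 3-clique {1, 5, 8}. A clique must lie in a single bag of any decomposition, so no decomposition can have width below 2. Hence tw(G) = 2 exactly.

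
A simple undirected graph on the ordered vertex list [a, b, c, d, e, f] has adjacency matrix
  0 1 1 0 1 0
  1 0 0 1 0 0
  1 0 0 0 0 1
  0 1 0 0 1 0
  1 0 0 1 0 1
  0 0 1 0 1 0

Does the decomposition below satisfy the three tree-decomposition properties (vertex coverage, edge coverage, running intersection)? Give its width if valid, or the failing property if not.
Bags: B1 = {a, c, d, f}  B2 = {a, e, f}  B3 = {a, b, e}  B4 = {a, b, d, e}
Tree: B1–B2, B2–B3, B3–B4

No — bags containing vertex d are not connected in the tree.

A tree decomposition must satisfy three properties: every vertex lies in some bag; for every edge, both endpoints lie together in some bag; and for every vertex, the bags containing it form a connected subtree. Here bags containing vertex d are not connected in the tree, so the decomposition is invalid.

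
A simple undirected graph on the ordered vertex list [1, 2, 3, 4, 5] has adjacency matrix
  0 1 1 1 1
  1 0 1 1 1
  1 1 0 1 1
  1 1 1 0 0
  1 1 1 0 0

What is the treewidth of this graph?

3

A width-3 tree decomposition is:
Bags: B1 = {1, 2, 3, 5}  B2 = {1, 2, 3, 4}
Tree: B1–B2
Every bag has size at most 4, so the width is 4 − 1 = 3 and tw(G) ≤ 3. On the other hand G contains the 4-clique {1, 2, 3, 4}. A clique must lie in a single bag of any decomposition, so no decomposition can have width below 3. The upper and lower bounds meet at 3, so that is the treewidth.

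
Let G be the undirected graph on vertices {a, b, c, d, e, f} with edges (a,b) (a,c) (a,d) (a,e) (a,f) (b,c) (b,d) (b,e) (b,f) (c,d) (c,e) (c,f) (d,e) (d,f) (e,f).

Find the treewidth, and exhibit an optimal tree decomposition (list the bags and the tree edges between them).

A single bag containing all 6 vertices is trivially a valid decomposition of width 5. Conversely, {a, b, c, d, e, f} is a clique of size 6, and the vertices of any clique must share a bag in every tree decomposition; so some bag has ≥ 6 vertices and tw(G) ≥ 5. Therefore the treewidth is 5.

Treewidth 5.
One optimal decomposition is:
Bags: B1 = {a, b, c, d, e, f}
Tree: (single bag)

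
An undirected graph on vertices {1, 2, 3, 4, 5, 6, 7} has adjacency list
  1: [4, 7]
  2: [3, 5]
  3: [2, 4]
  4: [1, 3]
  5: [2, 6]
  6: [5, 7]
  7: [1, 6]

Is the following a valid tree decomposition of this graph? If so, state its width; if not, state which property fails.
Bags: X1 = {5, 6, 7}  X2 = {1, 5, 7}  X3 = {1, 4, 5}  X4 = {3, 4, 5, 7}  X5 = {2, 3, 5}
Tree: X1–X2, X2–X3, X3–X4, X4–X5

No — bags containing vertex 7 are not connected in the tree.

A tree decomposition must satisfy three properties: every vertex lies in some bag; for every edge, both endpoints lie together in some bag; and for every vertex, the bags containing it form a connected subtree. Here bags containing vertex 7 are not connected in the tree, so the decomposition is invalid.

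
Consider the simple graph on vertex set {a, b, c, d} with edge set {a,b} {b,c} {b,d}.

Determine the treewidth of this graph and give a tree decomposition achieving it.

Treewidth 1.
One such decomposition:
Bags: B1 = {b, c}  B2 = {b, d}  B3 = {a, b}
Tree: B1–B2, B1–B3

Every bag has size at most 2, so the width is 2 − 1 = 1 and tw(G) ≤ 1. Any graph with an edge has treewidth ≥ 1, and G has the edge c–b. The upper and lower bounds meet at 1, so that is the treewidth.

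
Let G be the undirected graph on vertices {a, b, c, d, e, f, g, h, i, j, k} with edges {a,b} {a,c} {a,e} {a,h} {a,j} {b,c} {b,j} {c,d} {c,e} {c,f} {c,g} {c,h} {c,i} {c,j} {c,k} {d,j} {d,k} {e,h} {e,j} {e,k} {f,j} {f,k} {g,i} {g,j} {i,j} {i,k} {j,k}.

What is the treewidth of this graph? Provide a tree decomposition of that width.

Treewidth 3.
One optimal decomposition is:
Bags: B1 = {c, i, j, k}  B2 = {c, e, j, k}  B3 = {a, c, e, j}  B4 = {c, d, j, k}  B5 = {a, b, c, j}  B6 = {c, g, i, j}  B7 = {a, c, e, h}  B8 = {c, f, j, k}
Tree: B1–B2, B2–B3, B2–B4, B3–B5, B1–B6, B3–B7, B4–B8

Every bag has size at most 4, so the width is 4 − 1 = 3 and tw(G) ≤ 3. For the lower bound, the 4 vertices {c, g, i, j} are pairwise adjacent, and any tree decomposition puts a clique entirely inside one bag — forcing width ≥ 3. Therefore the treewidth is 3.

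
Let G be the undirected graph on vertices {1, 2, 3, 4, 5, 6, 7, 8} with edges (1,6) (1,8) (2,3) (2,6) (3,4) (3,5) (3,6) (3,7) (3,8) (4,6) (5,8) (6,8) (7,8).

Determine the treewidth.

2

A width-2 tree decomposition is:
Bags: B1 = {3, 6, 8}  B2 = {2, 3, 6}  B3 = {1, 6, 8}  B4 = {3, 4, 6}  B5 = {3, 5, 8}  B6 = {3, 7, 8}
Tree: B1–B2, B1–B3, B2–B4, B1–B5, B5–B6
Each bag holds 3 vertices, so the decomposition has width 2, which upper-bounds the treewidth. For the lower bound, the 3 vertices {1, 6, 8} are pairwise adjacent, and any tree decomposition puts a clique entirely inside one bag — forcing width ≥ 2. The upper and lower bounds meet at 2, so that is the treewidth.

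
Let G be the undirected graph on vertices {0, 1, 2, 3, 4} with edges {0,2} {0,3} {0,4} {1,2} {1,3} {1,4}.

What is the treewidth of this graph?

2

A width-2 tree decomposition is:
Bags: B1 = {0, 1, 3}  B2 = {0, 1, 4}  B3 = {0, 1, 2}
Tree: B1–B2, B2–B3
The largest bag has 3 vertices, giving width 2; this decomposition certifies tw(G) ≤ 2. For the lower bound, G contains the cycle 0–3–1–4–0, so G is not a forest; only forests have treewidth ≤ 1, hence tw(G) ≥ 2. The upper and lower bounds meet at 2, so that is the treewidth.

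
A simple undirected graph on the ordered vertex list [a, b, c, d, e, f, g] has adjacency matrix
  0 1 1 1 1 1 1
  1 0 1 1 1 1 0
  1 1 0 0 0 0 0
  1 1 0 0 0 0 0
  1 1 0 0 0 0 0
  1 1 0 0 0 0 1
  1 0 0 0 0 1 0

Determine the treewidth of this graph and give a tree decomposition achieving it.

Each bag holds 3 vertices, so the decomposition has width 2, which upper-bounds the treewidth. For the lower bound, the 3 vertices {a, f, g} are pairwise adjacent, and any tree decomposition puts a clique entirely inside one bag — forcing width ≥ 2. The upper and lower bounds meet at 2, so that is the treewidth.

Treewidth 2.
One optimal decomposition is:
Bags: B1 = {a, b, d}  B2 = {a, b, f}  B3 = {a, b, e}  B4 = {a, f, g}  B5 = {a, b, c}
Tree: B1–B2, B1–B3, B2–B4, B1–B5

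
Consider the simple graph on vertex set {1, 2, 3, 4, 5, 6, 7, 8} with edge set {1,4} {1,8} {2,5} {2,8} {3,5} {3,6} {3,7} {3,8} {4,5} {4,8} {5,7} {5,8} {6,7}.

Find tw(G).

A width-2 tree decomposition is:
Bags: B1 = {3, 5, 8}  B2 = {4, 5, 8}  B3 = {1, 4, 8}  B4 = {2, 5, 8}  B5 = {3, 5, 7}  B6 = {3, 6, 7}
Tree: B1–B2, B2–B3, B2–B4, B1–B5, B5–B6
The largest bag has 3 vertices, giving width 2; this decomposition certifies tw(G) ≤ 2. On the other hand G contains the 3-clique {1, 4, 8}. A clique must lie in a single bag of any decomposition, so no decomposition can have width below 2. Therefore the treewidth is 2.

2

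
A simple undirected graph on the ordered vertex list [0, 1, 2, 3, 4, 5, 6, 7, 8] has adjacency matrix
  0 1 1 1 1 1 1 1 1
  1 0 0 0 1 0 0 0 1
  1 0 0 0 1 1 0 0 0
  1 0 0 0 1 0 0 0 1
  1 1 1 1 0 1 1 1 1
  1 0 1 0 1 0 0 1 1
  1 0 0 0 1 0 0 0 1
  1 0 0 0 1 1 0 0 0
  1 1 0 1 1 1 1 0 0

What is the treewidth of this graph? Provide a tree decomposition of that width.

Every bag has size at most 4, so the width is 4 − 1 = 3 and tw(G) ≤ 3. Conversely, {0, 1, 4, 8} is a clique of size 4, and the vertices of any clique must share a bag in every tree decomposition; so some bag has ≥ 4 vertices and tw(G) ≥ 3. Therefore the treewidth is 3.

Treewidth 3.
One optimal decomposition is:
Bags: B1 = {0, 1, 4, 8}  B2 = {0, 4, 6, 8}  B3 = {0, 3, 4, 8}  B4 = {0, 4, 5, 8}  B5 = {0, 4, 5, 7}  B6 = {0, 2, 4, 5}
Tree: B1–B2, B1–B3, B3–B4, B4–B5, B4–B6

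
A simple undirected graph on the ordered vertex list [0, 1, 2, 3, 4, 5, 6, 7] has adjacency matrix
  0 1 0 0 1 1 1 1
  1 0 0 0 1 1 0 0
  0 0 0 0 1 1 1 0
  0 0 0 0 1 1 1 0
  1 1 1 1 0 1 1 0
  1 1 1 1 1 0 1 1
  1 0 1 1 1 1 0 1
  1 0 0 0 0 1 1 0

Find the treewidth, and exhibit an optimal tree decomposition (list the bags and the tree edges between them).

Every bag has size at most 4, so the width is 4 − 1 = 3 and tw(G) ≤ 3. On the other hand G contains the 4-clique {0, 1, 4, 5}. A clique must lie in a single bag of any decomposition, so no decomposition can have width below 3. Combining the bounds, tw(G) = 3.

Treewidth 3.
Bags: B1 = {3, 4, 5, 6}  B2 = {0, 4, 5, 6}  B3 = {0, 1, 4, 5}  B4 = {0, 5, 6, 7}  B5 = {2, 4, 5, 6}
Tree: B1–B2, B2–B3, B2–B4, B2–B5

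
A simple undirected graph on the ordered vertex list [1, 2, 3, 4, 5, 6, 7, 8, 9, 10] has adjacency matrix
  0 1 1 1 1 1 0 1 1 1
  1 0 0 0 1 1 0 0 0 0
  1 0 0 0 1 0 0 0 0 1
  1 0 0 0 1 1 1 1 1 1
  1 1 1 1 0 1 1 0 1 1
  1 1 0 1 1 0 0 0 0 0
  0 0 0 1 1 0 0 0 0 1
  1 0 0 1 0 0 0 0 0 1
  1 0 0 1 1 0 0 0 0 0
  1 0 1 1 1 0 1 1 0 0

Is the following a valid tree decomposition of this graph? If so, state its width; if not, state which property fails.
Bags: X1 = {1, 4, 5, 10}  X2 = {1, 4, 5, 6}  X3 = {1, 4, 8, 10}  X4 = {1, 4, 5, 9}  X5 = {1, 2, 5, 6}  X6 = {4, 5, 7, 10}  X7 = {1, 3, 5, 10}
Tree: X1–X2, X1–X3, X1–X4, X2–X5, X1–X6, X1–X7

Yes; width 3.

Vertex coverage: the bags together contain {1, 2, 3, 4, 5, 6, 7, 8, 9, 10}, the full vertex set. Edge coverage: each edge of G has both endpoints in at least one bag. Running intersection: for every vertex, the bags containing it form a connected subtree. All three properties hold, so this is a valid tree decomposition of width max|bag| − 1 = 3, and hence tw(G) ≤ 3.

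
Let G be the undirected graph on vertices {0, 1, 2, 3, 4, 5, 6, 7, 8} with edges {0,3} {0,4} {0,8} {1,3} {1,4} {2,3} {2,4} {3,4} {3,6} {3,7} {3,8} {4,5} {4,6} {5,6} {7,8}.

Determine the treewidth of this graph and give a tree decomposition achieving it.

Every bag has size at most 3, so the width is 3 − 1 = 2 and tw(G) ≤ 2. Conversely, {0, 3, 8} is a clique of size 3, and the vertices of any clique must share a bag in every tree decomposition; so some bag has ≥ 3 vertices and tw(G) ≥ 2. The upper and lower bounds meet at 2, so that is the treewidth.

Treewidth 2.
One such decomposition:
Bags: B1 = {0, 3, 8}  B2 = {0, 3, 4}  B3 = {2, 3, 4}  B4 = {3, 7, 8}  B5 = {3, 4, 6}  B6 = {4, 5, 6}  B7 = {1, 3, 4}
Tree: B1–B2, B2–B3, B1–B4, B3–B5, B5–B6, B3–B7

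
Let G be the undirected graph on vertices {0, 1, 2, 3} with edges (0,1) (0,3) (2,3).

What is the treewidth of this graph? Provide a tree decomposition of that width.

Treewidth 1.
One such decomposition:
Bags: B1 = {0, 1}  B2 = {0, 3}  B3 = {2, 3}
Tree: B1–B2, B2–B3

Each bag holds 2 vertices, so the decomposition has width 1, which upper-bounds the treewidth. Any graph with an edge has treewidth ≥ 1, and G has the edge 1–0. The upper and lower bounds meet at 1, so that is the treewidth.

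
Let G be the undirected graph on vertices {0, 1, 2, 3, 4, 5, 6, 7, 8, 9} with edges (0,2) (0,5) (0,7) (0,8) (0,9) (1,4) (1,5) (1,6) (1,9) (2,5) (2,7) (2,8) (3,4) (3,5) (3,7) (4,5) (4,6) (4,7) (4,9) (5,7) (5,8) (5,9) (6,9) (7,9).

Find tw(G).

A width-3 tree decomposition is:
Bags: B1 = {0, 5, 7, 9}  B2 = {0, 2, 5, 7}  B3 = {4, 5, 7, 9}  B4 = {1, 4, 5, 9}  B5 = {3, 4, 5, 7}  B6 = {0, 2, 5, 8}  B7 = {1, 4, 6, 9}
Tree: B1–B2, B1–B3, B3–B4, B3–B5, B2–B6, B4–B7
Every bag has size at most 4, so the width is 4 − 1 = 3 and tw(G) ≤ 3. For the lower bound, the 4 vertices {0, 2, 5, 8} are pairwise adjacent, and any tree decomposition puts a clique entirely inside one bag — forcing width ≥ 3. The upper and lower bounds meet at 3, so that is the treewidth.

3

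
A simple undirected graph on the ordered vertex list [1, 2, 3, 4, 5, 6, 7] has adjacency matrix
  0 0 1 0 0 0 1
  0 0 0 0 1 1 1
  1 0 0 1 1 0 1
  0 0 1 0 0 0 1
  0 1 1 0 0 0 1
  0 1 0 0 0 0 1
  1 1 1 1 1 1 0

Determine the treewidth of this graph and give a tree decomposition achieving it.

Each bag holds 3 vertices, so the decomposition has width 2, which upper-bounds the treewidth. For the lower bound, the 3 vertices {2, 5, 7} are pairwise adjacent, and any tree decomposition puts a clique entirely inside one bag — forcing width ≥ 2. Hence tw(G) = 2 exactly.

Treewidth 2.
Bags: B1 = {1, 3, 7}  B2 = {3, 5, 7}  B3 = {2, 5, 7}  B4 = {3, 4, 7}  B5 = {2, 6, 7}
Tree: B1–B2, B2–B3, B2–B4, B3–B5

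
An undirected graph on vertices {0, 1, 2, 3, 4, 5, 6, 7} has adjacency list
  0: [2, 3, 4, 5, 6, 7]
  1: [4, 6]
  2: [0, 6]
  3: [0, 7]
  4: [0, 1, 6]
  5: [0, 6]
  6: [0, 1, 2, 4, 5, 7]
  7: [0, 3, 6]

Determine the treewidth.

A width-2 tree decomposition is:
Bags: B1 = {0, 6, 7}  B2 = {0, 4, 6}  B3 = {0, 5, 6}  B4 = {0, 3, 7}  B5 = {0, 2, 6}  B6 = {1, 4, 6}
Tree: B1–B2, B2–B3, B1–B4, B1–B5, B2–B6
Every bag has size at most 3, so the width is 3 − 1 = 2 and tw(G) ≤ 2. Conversely, {0, 3, 7} is a clique of size 3, and the vertices of any clique must share a bag in every tree decomposition; so some bag has ≥ 3 vertices and tw(G) ≥ 2. Therefore the treewidth is 2.

2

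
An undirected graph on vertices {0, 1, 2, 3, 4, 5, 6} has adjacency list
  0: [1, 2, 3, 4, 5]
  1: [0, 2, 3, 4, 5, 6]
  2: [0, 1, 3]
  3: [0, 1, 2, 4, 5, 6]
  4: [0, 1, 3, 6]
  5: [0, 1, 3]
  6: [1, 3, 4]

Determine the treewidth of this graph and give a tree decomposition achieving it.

The largest bag has 4 vertices, giving width 3; this decomposition certifies tw(G) ≤ 3. Conversely, {0, 1, 2, 3} is a clique of size 4, and the vertices of any clique must share a bag in every tree decomposition; so some bag has ≥ 4 vertices and tw(G) ≥ 3. Hence tw(G) = 3 exactly.

Treewidth 3.
Bags: B1 = {0, 1, 2, 3}  B2 = {0, 1, 3, 5}  B3 = {0, 1, 3, 4}  B4 = {1, 3, 4, 6}
Tree: B1–B2, B2–B3, B3–B4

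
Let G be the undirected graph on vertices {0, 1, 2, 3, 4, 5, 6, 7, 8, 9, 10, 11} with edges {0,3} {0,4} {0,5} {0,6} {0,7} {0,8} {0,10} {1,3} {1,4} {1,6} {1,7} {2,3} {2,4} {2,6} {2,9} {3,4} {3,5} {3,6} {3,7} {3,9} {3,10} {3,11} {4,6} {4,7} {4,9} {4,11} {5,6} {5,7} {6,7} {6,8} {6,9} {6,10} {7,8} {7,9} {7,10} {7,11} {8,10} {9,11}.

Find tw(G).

4

A width-4 tree decomposition is:
Bags: B1 = {3, 4, 6, 7, 9}  B2 = {0, 3, 4, 6, 7}  B3 = {0, 3, 5, 6, 7}  B4 = {2, 3, 4, 6, 9}  B5 = {1, 3, 4, 6, 7}  B6 = {0, 3, 6, 7, 10}  B7 = {0, 6, 7, 8, 10}  B8 = {3, 4, 7, 9, 11}
Tree: B1–B2, B2–B3, B1–B4, B1–B5, B2–B6, B6–B7, B1–B8
The largest bag has 5 vertices, giving width 4; this decomposition certifies tw(G) ≤ 4. Conversely, {0, 6, 7, 8, 10} is a clique of size 5, and the vertices of any clique must share a bag in every tree decomposition; so some bag has ≥ 5 vertices and tw(G) ≥ 4. Combining the bounds, tw(G) = 4.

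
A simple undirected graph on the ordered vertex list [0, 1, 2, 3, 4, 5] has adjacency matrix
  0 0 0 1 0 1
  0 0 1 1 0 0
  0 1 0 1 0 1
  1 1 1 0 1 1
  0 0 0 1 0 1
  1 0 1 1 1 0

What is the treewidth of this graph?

A width-2 tree decomposition is:
Bags: B1 = {3, 4, 5}  B2 = {0, 3, 5}  B3 = {2, 3, 5}  B4 = {1, 2, 3}
Tree: B1–B2, B2–B3, B3–B4
The largest bag has 3 vertices, giving width 2; this decomposition certifies tw(G) ≤ 2. For the lower bound, the 3 vertices {1, 2, 3} are pairwise adjacent, and any tree decomposition puts a clique entirely inside one bag — forcing width ≥ 2. Hence tw(G) = 2 exactly.

2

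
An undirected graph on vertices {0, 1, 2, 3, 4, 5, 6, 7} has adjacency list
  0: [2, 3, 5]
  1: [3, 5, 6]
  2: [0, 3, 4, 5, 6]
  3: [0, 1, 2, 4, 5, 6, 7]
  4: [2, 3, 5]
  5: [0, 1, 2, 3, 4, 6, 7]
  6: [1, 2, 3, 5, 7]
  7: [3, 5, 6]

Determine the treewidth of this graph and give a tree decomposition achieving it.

Treewidth 3.
Bags: B1 = {0, 2, 3, 5}  B2 = {2, 3, 4, 5}  B3 = {2, 3, 5, 6}  B4 = {1, 3, 5, 6}  B5 = {3, 5, 6, 7}
Tree: B1–B2, B1–B3, B3–B4, B3–B5

Every bag has size at most 4, so the width is 4 − 1 = 3 and tw(G) ≤ 3. Conversely, {1, 3, 5, 6} is a clique of size 4, and the vertices of any clique must share a bag in every tree decomposition; so some bag has ≥ 4 vertices and tw(G) ≥ 3. Hence tw(G) = 3 exactly.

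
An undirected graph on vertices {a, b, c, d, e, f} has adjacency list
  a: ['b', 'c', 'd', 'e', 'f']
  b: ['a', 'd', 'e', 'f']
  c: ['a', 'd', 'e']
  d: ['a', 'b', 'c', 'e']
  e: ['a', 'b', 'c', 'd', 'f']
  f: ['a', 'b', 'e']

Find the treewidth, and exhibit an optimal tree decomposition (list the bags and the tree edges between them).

Every bag has size at most 4, so the width is 4 − 1 = 3 and tw(G) ≤ 3. On the other hand G contains the 4-clique {a, c, d, e}. A clique must lie in a single bag of any decomposition, so no decomposition can have width below 3. Hence tw(G) = 3 exactly.

Treewidth 3.
One such decomposition:
Bags: B1 = {a, b, e, f}  B2 = {a, b, d, e}  B3 = {a, c, d, e}
Tree: B1–B2, B2–B3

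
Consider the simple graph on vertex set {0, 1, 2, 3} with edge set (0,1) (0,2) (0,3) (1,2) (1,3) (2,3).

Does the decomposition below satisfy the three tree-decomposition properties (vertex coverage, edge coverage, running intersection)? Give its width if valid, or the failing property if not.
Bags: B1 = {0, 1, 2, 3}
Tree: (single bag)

Every vertex of G appears in some bag (union = {0, 1, 2, 3}); every edge is covered by a bag; and for each vertex v the set of bags containing v is connected in the bag tree. The decomposition is therefore valid. The largest bag has 4 vertices, so the width is 3.

Yes; width 3.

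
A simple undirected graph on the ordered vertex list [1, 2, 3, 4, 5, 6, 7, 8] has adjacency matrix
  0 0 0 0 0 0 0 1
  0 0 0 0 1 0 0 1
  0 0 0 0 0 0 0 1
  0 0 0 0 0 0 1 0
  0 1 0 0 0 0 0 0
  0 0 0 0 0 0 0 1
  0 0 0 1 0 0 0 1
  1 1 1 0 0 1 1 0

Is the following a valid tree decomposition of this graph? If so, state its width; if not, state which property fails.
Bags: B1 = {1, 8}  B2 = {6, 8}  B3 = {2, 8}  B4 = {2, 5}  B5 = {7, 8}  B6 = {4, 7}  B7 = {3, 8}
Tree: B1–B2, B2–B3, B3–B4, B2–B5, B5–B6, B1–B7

Every vertex of G appears in some bag (union = {1, 2, 3, 4, 5, 6, 7, 8}); every edge is covered by a bag; and for each vertex v the set of bags containing v is connected in the bag tree. The decomposition is therefore valid. The largest bag has 2 vertices, so the width is 1.

Yes; width 1.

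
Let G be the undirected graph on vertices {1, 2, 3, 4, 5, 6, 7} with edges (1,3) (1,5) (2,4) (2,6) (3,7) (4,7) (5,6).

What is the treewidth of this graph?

A width-2 tree decomposition is:
Bags: B1 = {3, 4, 7}  B2 = {1, 3, 4}  B3 = {1, 4, 5}  B4 = {4, 5, 6}  B5 = {2, 4, 6}
Tree: B1–B2, B2–B3, B3–B4, B4–B5
The largest bag has 3 vertices, giving width 2; this decomposition certifies tw(G) ≤ 2. For the lower bound, G contains the cycle 4–7–3–1–5–6–2–4, so G is not a forest; only forests have treewidth ≤ 1, hence tw(G) ≥ 2. Hence tw(G) = 2 exactly.

2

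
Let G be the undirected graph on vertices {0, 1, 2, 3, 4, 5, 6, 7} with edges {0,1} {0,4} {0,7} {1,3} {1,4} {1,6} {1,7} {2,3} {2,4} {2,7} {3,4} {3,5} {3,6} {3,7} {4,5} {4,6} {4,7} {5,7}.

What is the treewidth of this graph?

A width-3 tree decomposition is:
Bags: B1 = {1, 3, 4, 7}  B2 = {3, 4, 5, 7}  B3 = {1, 3, 4, 6}  B4 = {0, 1, 4, 7}  B5 = {2, 3, 4, 7}
Tree: B1–B2, B1–B3, B1–B4, B2–B5
Each bag holds 4 vertices, so the decomposition has width 3, which upper-bounds the treewidth. For the lower bound, the 4 vertices {0, 1, 4, 7} are pairwise adjacent, and any tree decomposition puts a clique entirely inside one bag — forcing width ≥ 3. Combining the bounds, tw(G) = 3.

3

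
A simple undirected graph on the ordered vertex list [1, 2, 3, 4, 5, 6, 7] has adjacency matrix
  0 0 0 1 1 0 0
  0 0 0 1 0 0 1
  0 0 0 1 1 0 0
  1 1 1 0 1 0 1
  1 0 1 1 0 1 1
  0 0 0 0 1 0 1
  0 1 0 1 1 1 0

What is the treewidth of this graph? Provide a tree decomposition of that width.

The largest bag has 3 vertices, giving width 2; this decomposition certifies tw(G) ≤ 2. On the other hand G contains the 3-clique {2, 4, 7}. A clique must lie in a single bag of any decomposition, so no decomposition can have width below 2. The upper and lower bounds meet at 2, so that is the treewidth.

Treewidth 2.
One such decomposition:
Bags: B1 = {1, 4, 5}  B2 = {3, 4, 5}  B3 = {4, 5, 7}  B4 = {5, 6, 7}  B5 = {2, 4, 7}
Tree: B1–B2, B1–B3, B3–B4, B3–B5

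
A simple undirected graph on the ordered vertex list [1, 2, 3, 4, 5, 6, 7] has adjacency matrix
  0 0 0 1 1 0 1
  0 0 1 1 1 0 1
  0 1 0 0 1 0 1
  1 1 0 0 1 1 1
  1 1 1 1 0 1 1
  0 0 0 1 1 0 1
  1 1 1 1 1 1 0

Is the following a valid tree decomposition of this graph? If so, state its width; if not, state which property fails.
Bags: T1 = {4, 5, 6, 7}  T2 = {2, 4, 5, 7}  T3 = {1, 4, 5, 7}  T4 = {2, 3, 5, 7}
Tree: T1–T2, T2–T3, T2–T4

Yes; width 3.

Checking the three conditions: (i) the bags cover all of {1, 2, 3, 4, 5, 6, 7}; (ii) for each edge, some bag contains both endpoints; (iii) the bags containing any fixed vertex form a subtree. All hold, so the decomposition is valid with width 4 − 1 = 3.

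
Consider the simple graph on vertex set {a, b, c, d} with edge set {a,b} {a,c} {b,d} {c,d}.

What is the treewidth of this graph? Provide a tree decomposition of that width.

Every bag has size at most 3, so the width is 3 − 1 = 2 and tw(G) ≤ 2. Since c–d–b–a–c is a cycle in G, G is not acyclic. Forests are exactly the graphs of treewidth ≤ 1, so tw(G) ≥ 2. The upper and lower bounds meet at 2, so that is the treewidth.

Treewidth 2.
Bags: B1 = {b, c, d}  B2 = {a, b, c}
Tree: B1–B2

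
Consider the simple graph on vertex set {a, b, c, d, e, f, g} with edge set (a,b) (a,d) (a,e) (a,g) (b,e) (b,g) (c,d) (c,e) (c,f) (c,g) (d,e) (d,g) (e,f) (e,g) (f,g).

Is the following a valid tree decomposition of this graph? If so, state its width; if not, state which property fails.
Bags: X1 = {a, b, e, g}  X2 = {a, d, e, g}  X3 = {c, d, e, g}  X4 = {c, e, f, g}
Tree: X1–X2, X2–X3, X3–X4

Yes; width 3.

Checking the three conditions: (i) the bags cover all of {a, b, c, d, e, f, g}; (ii) for each edge, some bag contains both endpoints; (iii) the bags containing any fixed vertex form a subtree. All hold, so the decomposition is valid with width 4 − 1 = 3.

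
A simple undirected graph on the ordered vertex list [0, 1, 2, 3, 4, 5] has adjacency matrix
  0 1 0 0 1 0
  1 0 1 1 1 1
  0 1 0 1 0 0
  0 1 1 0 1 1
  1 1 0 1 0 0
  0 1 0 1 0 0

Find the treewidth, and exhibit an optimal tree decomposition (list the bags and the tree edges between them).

Treewidth 2.
Bags: B1 = {1, 3, 5}  B2 = {1, 3, 4}  B3 = {1, 2, 3}  B4 = {0, 1, 4}
Tree: B1–B2, B2–B3, B2–B4

The largest bag has 3 vertices, giving width 2; this decomposition certifies tw(G) ≤ 2. On the other hand G contains the 3-clique {0, 1, 4}. A clique must lie in a single bag of any decomposition, so no decomposition can have width below 2. Therefore the treewidth is 2.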